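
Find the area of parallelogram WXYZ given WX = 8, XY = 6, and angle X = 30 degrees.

Area = 8 * 6 * sin(30°) = 48 * 1/2 = 24

24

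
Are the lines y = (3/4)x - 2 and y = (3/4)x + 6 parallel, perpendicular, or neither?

Slope of line 1: m1 = 3/4
Slope of line 2: m2 = 3/4
Two lines are parallel if and only if they have equal slopes (or both are vertical).
Here m1 = m2 = 3/4, confirming the lines are parallel.

Parallel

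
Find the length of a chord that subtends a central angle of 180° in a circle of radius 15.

Chord = 2(15) sin(90°) = 30

30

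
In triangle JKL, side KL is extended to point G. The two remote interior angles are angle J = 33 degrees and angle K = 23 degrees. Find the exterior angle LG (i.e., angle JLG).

Exterior angle = 33 + 23 = 56 degrees (exterior angle theorem).

56 degrees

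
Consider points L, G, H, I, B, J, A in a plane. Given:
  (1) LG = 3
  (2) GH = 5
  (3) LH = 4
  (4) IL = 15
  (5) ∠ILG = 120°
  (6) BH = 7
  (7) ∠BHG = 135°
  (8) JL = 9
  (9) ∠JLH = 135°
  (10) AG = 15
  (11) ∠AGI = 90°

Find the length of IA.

Step 1: By the law of cosines on triangle GLI: GI² = 3² + 15² − 2·3·15·cos(120°) = 279, so GI = 3·√31.
Step 2: By the law of cosines on triangle IGA: IA² = (3·√31)² + 15² − 2·3·√31·15·cos(90°) = 504, so IA = 6·√14.

Therefore, the length of IA = 6·√14.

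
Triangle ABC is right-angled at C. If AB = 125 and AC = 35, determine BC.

BC = sqrt(125^2 - 35^2) = sqrt(14400) = 120

120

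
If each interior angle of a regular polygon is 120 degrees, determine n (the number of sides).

Each interior angle of a regular n-gon is (n - 2) * 180 / n.
Setting this equal to 120:
(n - 2) * 180 / n = 120
Each exterior angle = 180 - 120 = 60 degrees.
Since exterior angles sum to 360: n = 360 / 60 = 6.

6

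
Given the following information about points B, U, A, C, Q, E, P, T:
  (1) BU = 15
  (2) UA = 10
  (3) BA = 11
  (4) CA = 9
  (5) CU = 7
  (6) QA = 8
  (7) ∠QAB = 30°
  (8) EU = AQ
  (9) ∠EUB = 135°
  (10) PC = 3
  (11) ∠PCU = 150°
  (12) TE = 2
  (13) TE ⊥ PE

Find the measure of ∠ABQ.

Step 1: By the law of cosines on triangle BAQ: BQ² = 11² + 8² − 2·11·8·cos(30°) = 32.58, so BQ ≈ 5.71.
Step 2: By the inverse law of cosines on triangle ABQ: cos(∠ABQ) = (11² + 5.71² − 8²) / (2·11·5.71) = 89.58/125.57 = 0.7134, so ∠ABQ = 44.49°.

Therefore, the measure of angle ∠ABQ = 44.49°.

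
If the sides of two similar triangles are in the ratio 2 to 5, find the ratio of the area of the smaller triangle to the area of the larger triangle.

Area scales with the square of linear dimensions. If every length is multiplied by 2/5, then the area is multiplied by (2/5)^2 = 4/25.
The area ratio is 4:25.

4:25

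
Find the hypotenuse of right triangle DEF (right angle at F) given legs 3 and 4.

DE = sqrt(3^2 + 4^2) = sqrt(25) = 5

5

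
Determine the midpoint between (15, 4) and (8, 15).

The midpoint is the average of the coordinates:
x: (15 + 8)/2 = 23/2
y: (4 + 15)/2 = 19/2
Midpoint = (23/2, 19/2)

(23/2, 19/2)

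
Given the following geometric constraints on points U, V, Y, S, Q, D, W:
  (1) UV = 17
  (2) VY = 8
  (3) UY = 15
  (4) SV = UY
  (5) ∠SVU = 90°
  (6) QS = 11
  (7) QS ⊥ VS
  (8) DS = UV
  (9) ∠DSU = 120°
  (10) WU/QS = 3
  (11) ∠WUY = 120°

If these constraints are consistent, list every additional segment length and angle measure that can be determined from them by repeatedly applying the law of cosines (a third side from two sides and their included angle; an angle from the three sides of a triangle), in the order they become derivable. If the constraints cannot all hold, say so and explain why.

The constraints are consistent. Derivable facts, in order:
After 1 step:
- US ≈ 22.67
- VQ ≈ 18.6
- YW ≈ 42.53
- ∠UVY = 61.93°
- ∠UYV = 90°
- ∠VUY = 28.07°
After 2 steps:
- UD ≈ 34.47
- ∠QVS = 36.25°
- ∠SQV = 53.75°
- ∠SUV = 41.42°
- ∠USV = 48.58°
- ∠UWY = 17.78°
- ∠UYW = 42.22°
After 3 steps:
- ∠DUS = 25.28°
- ∠SDU = 34.72°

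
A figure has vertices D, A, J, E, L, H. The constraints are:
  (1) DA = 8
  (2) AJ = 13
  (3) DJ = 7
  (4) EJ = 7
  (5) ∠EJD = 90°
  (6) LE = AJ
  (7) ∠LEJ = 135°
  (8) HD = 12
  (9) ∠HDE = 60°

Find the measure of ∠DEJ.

Step 1: By the law of cosines on triangle EJD: ED² = 7² + 7² − 2·7·7·cos(90°) = 98, so ED = 7·√2.
Step 2: By the inverse law of cosines on triangle DEJ: cos(∠DEJ) = ((7·√2)² + 7² − 7²) / (2·7·√2·7) = 98/138.59 = 0.7071, so ∠DEJ = 45°.

Therefore, the measure of angle ∠DEJ = 45°.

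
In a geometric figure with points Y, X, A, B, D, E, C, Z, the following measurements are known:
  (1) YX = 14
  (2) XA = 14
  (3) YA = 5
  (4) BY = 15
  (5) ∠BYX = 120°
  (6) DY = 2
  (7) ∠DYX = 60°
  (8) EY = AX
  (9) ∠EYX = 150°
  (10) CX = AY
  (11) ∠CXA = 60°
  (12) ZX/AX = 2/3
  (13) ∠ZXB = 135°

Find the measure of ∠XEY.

From the given relations: EY = AX = 14.
Step 1: By the law of cosines on triangle EYX: EX² = 14² + 14² − 2·14·14·cos(150°) = 731.48, so EX ≈ 27.05.
Step 2: By the inverse law of cosines on triangle XEY: cos(∠XEY) = (27.05² + 14² − 14²) / (2·27.05·14) = 731.48/757.29 = 0.9659, so ∠XEY = 15°.

Therefore, the measure of angle ∠XEY = 15°.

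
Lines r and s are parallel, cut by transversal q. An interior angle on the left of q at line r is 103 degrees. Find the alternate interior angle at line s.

Alternate interior angles lie on opposite sides of the transversal, between the parallel lines.
By the alternate interior angle theorem, they are equal: 103 degrees.

103 degrees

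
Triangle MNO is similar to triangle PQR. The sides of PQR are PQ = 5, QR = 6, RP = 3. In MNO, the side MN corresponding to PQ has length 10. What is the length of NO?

Since the triangles are similar, the ratio of corresponding sides is constant.
Scale factor k = MN / PQ = 10 / 5 = 2
NO = k * QR = 2 * 6 = 12

12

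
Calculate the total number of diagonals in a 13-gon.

The number of diagonals in an n-gon is n(n - 3)/2.
For n = 13: 13(13 - 3)/2 = 13 × 10 / 2 = 65.

65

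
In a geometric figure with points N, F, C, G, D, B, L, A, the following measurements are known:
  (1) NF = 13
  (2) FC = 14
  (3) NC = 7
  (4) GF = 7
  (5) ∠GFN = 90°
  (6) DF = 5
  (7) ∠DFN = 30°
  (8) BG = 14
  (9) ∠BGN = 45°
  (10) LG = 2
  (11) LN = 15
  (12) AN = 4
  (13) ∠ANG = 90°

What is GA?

Step 1: By the law of cosines on triangle GFN: GN² = 7² + 13² − 2·7·13·cos(90°) = 218, so GN ≈ 14.76.
Step 2: By the law of cosines on triangle GNA: GA² = 14.76² + 4² − 2·14.76·4·cos(90°) = 234, so GA = 3·√26.

Therefore, the length of GA = 3·√26.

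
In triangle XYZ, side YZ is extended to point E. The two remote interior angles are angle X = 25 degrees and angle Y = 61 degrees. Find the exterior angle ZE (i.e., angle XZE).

Exterior angle = 25 + 61 = 86 degrees (exterior angle theorem).

86 degrees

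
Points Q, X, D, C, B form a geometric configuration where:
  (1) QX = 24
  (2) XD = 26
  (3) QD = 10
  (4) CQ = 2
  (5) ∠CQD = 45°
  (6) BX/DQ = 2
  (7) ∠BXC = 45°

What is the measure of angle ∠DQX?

Step 1: By the inverse law of cosines on triangle DQX: cos(∠DQX) = (10² + 24² − 26²) / (2·10·24) = 0/480 = 0, so ∠DQX = 90°.

Therefore, the measure of angle ∠DQX = 90°.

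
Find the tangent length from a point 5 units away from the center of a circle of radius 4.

The tangent, radius, and line from the external point to the center form a right triangle.
The right angle is where the tangent meets the radius.
By the Pythagorean theorem: tangent² + 4² = 5²
tangent² = 25 - 16 = 9
tangent = 3

3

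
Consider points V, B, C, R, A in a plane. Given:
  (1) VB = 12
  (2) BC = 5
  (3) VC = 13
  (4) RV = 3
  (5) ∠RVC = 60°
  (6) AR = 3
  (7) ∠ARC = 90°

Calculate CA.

Step 1: By the law of cosines on triangle CVR: CR² = 13² + 3² − 2·13·3·cos(60°) = 139, so CR = √139.
Step 2: By the law of cosines on triangle CRA: CA² = √139² + 3² − 2·√139·3·cos(90°) = 148, so CA = 2·√37.

Therefore, the length of CA = 2·√37.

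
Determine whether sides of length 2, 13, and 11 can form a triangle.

Check the triangle inequality: 2 + 11 = 13 ≤ 13.
Since the sum of two sides does not exceed the third, no triangle can be formed.

No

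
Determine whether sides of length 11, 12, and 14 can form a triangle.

For three segments to close into a triangle, no single side can be as long as the other two combined.
The longest side is 14, and 11 + 12 = 23 > 14.
A triangle can be formed.

Yes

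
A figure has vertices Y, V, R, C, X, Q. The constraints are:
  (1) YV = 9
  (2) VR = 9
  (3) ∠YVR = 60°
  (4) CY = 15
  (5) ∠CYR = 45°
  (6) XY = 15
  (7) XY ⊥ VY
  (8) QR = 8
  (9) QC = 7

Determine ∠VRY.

Step 1: By the law of cosines on triangle RVY: RY² = 9² + 9² − 2·9·9·cos(60°) = 81, so RY = 9.
Step 2: By the inverse law of cosines on triangle VRY: cos(∠VRY) = (9² + 9² − 9²) / (2·9·9) = 81/162 = 0.5, so ∠VRY = 60°.

Therefore, the measure of angle ∠VRY = 60°.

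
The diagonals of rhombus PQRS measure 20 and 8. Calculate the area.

The diagonals of a rhombus divide it into four right triangles.
Each triangle has legs 20/ 2 = 10 and 8/2 = 4, so each has area (1/2)*10*4 = 20.
Four such triangles give total area = (d1 * d2) / 2 = 80.

80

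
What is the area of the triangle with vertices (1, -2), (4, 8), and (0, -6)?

Using the Shoelace formula for a triangle:
Area = (1/2)|x0(y1 - y2) + x1(y2 - y0) + x2(y0 - y1)|
Area = (1/2)|1(8 - -6) + 4(-6 - -2) + 0(-2 - 8)|
Area = (1/2)|14 + -16 + 0|
Area = (1/2)|-2|
Area = (1/2)(2)
Area = 1

1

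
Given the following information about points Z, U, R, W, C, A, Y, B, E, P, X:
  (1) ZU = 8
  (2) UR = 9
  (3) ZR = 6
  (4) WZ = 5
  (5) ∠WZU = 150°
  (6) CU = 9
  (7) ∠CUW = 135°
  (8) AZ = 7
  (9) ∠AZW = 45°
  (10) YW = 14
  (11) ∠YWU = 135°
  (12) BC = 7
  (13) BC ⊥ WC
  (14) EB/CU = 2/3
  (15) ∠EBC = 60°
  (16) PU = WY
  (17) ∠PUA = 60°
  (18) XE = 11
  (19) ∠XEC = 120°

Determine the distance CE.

From the given relations: EB = 2/3·CU = 2/3·9 = 6.
Step 1: By the law of cosines on triangle CBE: CE² = 7² + 6² − 2·7·6·cos(60°) = 43, so CE = √43.

Therefore, the length of CE = √43.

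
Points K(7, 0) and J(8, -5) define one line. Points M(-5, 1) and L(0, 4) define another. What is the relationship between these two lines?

Slope of line 1: m1 = (-5 - 0)/(8 - 7) = -5/1 = -5
Slope of line 2: m2 = (4 - 1)/(0 - -5) = 3/5 = 3/5
m1 != m2 (-5 != 3/5), so not parallel.
m1 * m2 = (-5) * (3/5) = -3 != -1, so not perpendicular.
The lines are neither parallel nor perpendicular.

Neither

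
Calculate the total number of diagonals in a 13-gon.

The number of diagonals in an n-gon is n(n - 3)/2.
For n = 13: 13(13 - 3)/2 = 13 × 10 / 2 = 65.

65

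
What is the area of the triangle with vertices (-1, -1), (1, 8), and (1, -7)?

The Shoelace formula computes the area from vertex coordinates by summing cross products.
For vertices (-1,-1), (1,8), (1,-7):
Signed sum = -1*8 - 1*-1 + 1*-7 - 1*8 + 1*-1 - -1*-7
= -7 + -15 + -8 = -30
Area = (1/2)|-30| = 15.

15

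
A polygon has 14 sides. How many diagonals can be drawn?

Each of the 14 vertices connects to 11 non-adjacent vertices via diagonals.
Total connections = 14 × 11 = 154, but each diagonal is counted twice.
Number of diagonals = 154 / 2 = 77.

77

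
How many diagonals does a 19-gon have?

Total line segments between 19 vertices = C(19,2) = 171.
Subtract the 19 sides: 171 - 19 = 152 diagonals.

152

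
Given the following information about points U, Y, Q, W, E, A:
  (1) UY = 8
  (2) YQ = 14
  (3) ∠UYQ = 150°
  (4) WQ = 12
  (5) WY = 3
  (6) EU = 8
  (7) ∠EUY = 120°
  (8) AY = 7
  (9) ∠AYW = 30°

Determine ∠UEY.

Step 1: By the law of cosines on triangle EUY: EY² = 8² + 8² − 2·8·8·cos(120°) = 192, so EY = 8·√3.
Step 2: By the inverse law of cosines on triangle UEY: cos(∠UEY) = (8² + (8·√3)² − 8²) / (2·8·8·√3) = 192/221.7 = 0.866, so ∠UEY = 30°.

Therefore, the measure of angle ∠UEY = 30°.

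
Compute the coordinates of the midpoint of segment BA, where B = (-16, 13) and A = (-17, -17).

The midpoint is the point halfway along the segment.
Move half the horizontal distance: -16 + (-17 - -16)/2 = -16 + -1/2 = -33/2
Move half the vertical distance: 13 + (-17 - 13)/2 = 13 + -30/2 = -2
Midpoint = (-33/2, -2)

(-33/2, -2)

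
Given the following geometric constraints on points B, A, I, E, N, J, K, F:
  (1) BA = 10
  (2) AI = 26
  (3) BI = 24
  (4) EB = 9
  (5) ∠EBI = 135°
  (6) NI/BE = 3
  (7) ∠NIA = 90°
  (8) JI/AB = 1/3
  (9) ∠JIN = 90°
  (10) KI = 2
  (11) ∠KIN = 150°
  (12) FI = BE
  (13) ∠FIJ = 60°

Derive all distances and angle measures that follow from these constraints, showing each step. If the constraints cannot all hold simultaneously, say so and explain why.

The constraints are consistent.

From the given relations:
  NI = 3·BE = 3·9 = 27
  JI = 1/3·AB = 1/3·10 ≈ 3.33
  FI = BE = 9

Step 1: From AI = 26, IN = 27, and ∠AIN = 90°, by the law of cosines:
  AN² = AI² + IN² - 2·AI·IN·cos(90°) = 676 + 729 - 0 = 1405
  AN ≈ 37.48

Step 2: From IB = 24, BE = 9, and ∠IBE = 135°, by the law of cosines:
  IE² = IB² + BE² - 2·IB·BE·cos(135°) = 576 + 81 + 305.5 = 962.5
  IE ≈ 31.02

Step 3: From NI = 27, IJ = 3.33, and ∠NIJ = 90°, by the law of cosines:
  NJ² = NI² + IJ² - 2·NI·IJ·cos(90°) = 729 + 11.11 - 0 = 740.1
  NJ ≈ 27.2

Step 4: From NI = 27, IK = 2, and ∠NIK = 150°, by the law of cosines:
  NK² = NI² + IK² - 2·NI·IK·cos(150°) = 729 + 4 + 93.53 = 826.5
  NK ≈ 28.75

Step 5: From JI = 3.33, IF = 9, and ∠JIF = 60°, by the law of cosines:
  JF² = JI² + IF² - 2·JI·IF·cos(60°) = 11.11 + 81 - 30 = 62.11
  JF ≈ 7.88

Step 6: From BA = 10, BI = 24, AI = 26, by the inverse law of cosines:
  cos(∠ABI) = (BA² + BI² - AI²) / (2·BA·BI)
  ∠ABI = 90°

Step 7: From AB = 10, AI = 26, BI = 24, by the inverse law of cosines:
  cos(∠BAI) = (AB² + AI² - BI²) / (2·AB·AI)
  ∠BAI = 67.38°

Step 8: From IA = 26, IB = 24, AB = 10, by the inverse law of cosines:
  cos(∠AIB) = (IA² + IB² - AB²) / (2·IA·IB)
  ∠AIB = 22.62°

Step 9: From AI = 26, AN = 37.48, IN = 27, by the inverse law of cosines:
  cos(∠IAN) = (AI² + AN² - IN²) / (2·AI·AN)
  ∠IAN = 46.08°

Step 10: From IB = 24, IE = 31.02, BE = 9, by the inverse law of cosines:
  cos(∠BIE) = (IB² + IE² - BE²) / (2·IB·IE)
  ∠BIE = 11.84°

Step 11: From EB = 9, EI = 31.02, BI = 24, by the inverse law of cosines:
  cos(∠BEI) = (EB² + EI² - BI²) / (2·EB·EI)
  ∠BEI = 33.16°

Step 12: From NA = 37.48, NI = 27, AI = 26, by the inverse law of cosines:
  cos(∠ANI) = (NA² + NI² - AI²) / (2·NA·NI)
  ∠ANI = 43.92°

Step 13: From NI = 27, NJ = 27.2, IJ = 3.33, by the inverse law of cosines:
  cos(∠INJ) = (NI² + NJ² - IJ²) / (2·NI·NJ)
  ∠INJ = 7.04°

Step 14: From NI = 27, NK = 28.75, IK = 2, by the inverse law of cosines:
  cos(∠INK) = (NI² + NK² - IK²) / (2·NI·NK)
  ∠INK = 1.99°

Step 15: From JF = 7.88, JI = 3.33, FI = 9, by the inverse law of cosines:
  cos(∠FJI) = (JF² + JI² - FI²) / (2·JF·JI)
  ∠FJI = 98.51°

Step 16: From JI = 3.33, JN = 27.2, IN = 27, by the inverse law of cosines:
  cos(∠IJN) = (JI² + JN² - IN²) / (2·JI·JN)
  ∠IJN = 82.96°

Step 17: From KI = 2, KN = 28.75, IN = 27, by the inverse law of cosines:
  cos(∠IKN) = (KI² + KN² - IN²) / (2·KI·KN)
  ∠IKN = 28.01°

Step 18: From FI = 9, FJ = 7.88, IJ = 3.33, by the inverse law of cosines:
  cos(∠IFJ) = (FI² + FJ² - IJ²) / (2·FI·FJ)
  ∠IFJ = 21.49°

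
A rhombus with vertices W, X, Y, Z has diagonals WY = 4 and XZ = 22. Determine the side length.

The diagonals of a rhombus bisect each other at right angles.
Half-diagonals: 4/2 = 2 and 22/2 = 11
side = sqrt(2^2 + 11^2)
side = sqrt(4 + 121)
side = sqrt(125) = 5*sqrt(5)

5*sqrt(5)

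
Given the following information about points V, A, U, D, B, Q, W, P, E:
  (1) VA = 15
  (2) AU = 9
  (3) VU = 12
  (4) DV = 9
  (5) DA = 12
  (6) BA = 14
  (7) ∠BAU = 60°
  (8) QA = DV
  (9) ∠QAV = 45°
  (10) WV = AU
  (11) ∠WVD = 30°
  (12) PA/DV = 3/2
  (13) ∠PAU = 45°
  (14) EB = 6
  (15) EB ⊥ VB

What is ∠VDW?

From the given relations: WV = AU = 9.
Step 1: By the law of cosines on triangle DVW: DW² = 9² + 9² − 2·9·9·cos(30°) = 21.7, so DW ≈ 4.66.
Step 2: By the inverse law of cosines on triangle VDW: cos(∠VDW) = (9² + 4.66² − 9²) / (2·9·4.66) = 21.7/83.86 = 0.2588, so ∠VDW = 75°.

Therefore, the measure of angle ∠VDW = 75°.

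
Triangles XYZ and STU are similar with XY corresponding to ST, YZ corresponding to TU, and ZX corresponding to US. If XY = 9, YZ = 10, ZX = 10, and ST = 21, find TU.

k = 21/9 = 7/3. TU = 7/3 * 10 = 70/3.

70/3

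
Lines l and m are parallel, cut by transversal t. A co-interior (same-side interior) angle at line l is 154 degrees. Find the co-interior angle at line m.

Co-interior (same-side interior) angles are between the parallel lines on the same side of the transversal.
Unlike corresponding or alternate interior angles, they are supplementary rather than equal.
So the angle = 180 - 154 = 26 degrees.

26 degrees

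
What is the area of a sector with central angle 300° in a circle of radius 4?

The full circle has area πr² = π(4)² = 16*pi.
The sector covers 300° out of 360°, a fraction of 5/6.
Sector area = 16*pi × 5/6 = 40*pi/3.

40*pi/3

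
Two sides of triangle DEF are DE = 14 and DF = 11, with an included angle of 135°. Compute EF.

Law of cosines: EF^2 = 14^2 + 11^2 - 2(14)(11)cos(135°) = 154*sqrt(2) + 317, so EF = sqrt(154*sqrt(2) + 317).

sqrt(154*sqrt(2) + 317)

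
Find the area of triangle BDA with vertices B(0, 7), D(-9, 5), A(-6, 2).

Using the Shoelace formula for a triangle:
Area = (1/2)|x0(y1 - y2) + x1(y2 - y0) + x2(y0 - y1)|
Area = (1/2)|0(5 - 2) + -9(2 - 7) + -6(7 - 5)|
Area = (1/2)|0 + 45 + -12|
Area = (1/2)|33|
Area = (1/2)(33)
Area = 33/2

33/2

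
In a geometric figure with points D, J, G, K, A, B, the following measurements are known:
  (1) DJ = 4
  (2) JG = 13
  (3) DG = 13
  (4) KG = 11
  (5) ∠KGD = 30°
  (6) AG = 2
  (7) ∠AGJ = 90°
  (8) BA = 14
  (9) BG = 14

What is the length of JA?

Step 1: By the law of cosines on triangle JGA: JA² = 13² + 2² − 2·13·2·cos(90°) = 173, so JA = √173.

Therefore, the length of JA = √173.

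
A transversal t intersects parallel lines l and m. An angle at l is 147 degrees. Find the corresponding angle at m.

Corresponding angles formed by parallel lines and a transversal are equal.
The given angle is 147 degrees.
The corresponding angle = 147 degrees.

147 degrees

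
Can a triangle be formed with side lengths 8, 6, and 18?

Check the triangle inequality: 8 + 6 = 14 ≤ 18.
Since the sum of two sides does not exceed the third, no triangle can be formed.

No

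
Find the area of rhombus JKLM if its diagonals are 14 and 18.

Area of a rhombus = (d1 * d2) / 2
Area = (14 * 18) / 2
Area = 252 / 2
Area = 126

126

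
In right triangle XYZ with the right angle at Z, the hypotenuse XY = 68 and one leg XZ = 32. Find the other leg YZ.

YZ = sqrt(68^2 - 32^2) = sqrt(3600) = 60

60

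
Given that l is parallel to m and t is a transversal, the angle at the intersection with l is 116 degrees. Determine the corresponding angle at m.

Corresponding angles are equal: 116 degrees.

116 degrees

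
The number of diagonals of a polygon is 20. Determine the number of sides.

Using d = n(n - 3)/2, we solve 20 = n(n - 3)/2.
So n(n - 3) = 40.
Testing n = 8: 8 * 5 = 40 = 40. Correct.
The polygon has 8 sides.

8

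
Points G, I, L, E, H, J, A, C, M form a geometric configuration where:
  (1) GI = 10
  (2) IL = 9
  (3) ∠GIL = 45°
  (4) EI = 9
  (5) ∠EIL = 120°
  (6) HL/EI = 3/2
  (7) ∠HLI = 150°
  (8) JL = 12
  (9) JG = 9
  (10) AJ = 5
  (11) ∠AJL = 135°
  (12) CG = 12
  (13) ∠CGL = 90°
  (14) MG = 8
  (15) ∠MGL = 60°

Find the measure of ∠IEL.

Step 1: By the law of cosines on triangle EIL: EL² = 9² + 9² − 2·9·9·cos(120°) = 243, so EL = 9·√3.
Step 2: By the inverse law of cosines on triangle IEL: cos(∠IEL) = (9² + (9·√3)² − 9²) / (2·9·9·√3) = 243/280.59 = 0.866, so ∠IEL = 30°.

Therefore, the measure of angle ∠IEL = 30°.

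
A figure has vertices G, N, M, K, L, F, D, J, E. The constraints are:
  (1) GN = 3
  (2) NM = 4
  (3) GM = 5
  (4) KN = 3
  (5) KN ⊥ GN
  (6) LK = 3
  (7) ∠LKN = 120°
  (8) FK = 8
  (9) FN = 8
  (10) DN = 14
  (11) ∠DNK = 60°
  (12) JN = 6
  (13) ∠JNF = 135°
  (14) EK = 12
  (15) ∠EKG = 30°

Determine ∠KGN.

Step 1: By the law of cosines on triangle GNK: GK² = 3² + 3² − 2·3·3·cos(90°) = 18, so GK = 3·√2.
Step 2: By the inverse law of cosines on triangle KGN: cos(∠KGN) = ((3·√2)² + 3² − 3²) / (2·3·√2·3) = 18/25.46 = 0.7071, so ∠KGN = 45°.

Therefore, the measure of angle ∠KGN = 45°.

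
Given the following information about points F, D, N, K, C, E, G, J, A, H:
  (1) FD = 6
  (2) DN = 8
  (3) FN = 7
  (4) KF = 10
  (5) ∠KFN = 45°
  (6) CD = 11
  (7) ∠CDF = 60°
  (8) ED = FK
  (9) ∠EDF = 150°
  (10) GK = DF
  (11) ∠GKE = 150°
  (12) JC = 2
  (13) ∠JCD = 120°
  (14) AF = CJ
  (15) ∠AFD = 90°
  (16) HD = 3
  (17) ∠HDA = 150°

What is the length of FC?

Step 1: By the law of cosines on triangle FDC: FC² = 6² + 11² − 2·6·11·cos(60°) = 91, so FC = √91.

Therefore, the length of FC = √91.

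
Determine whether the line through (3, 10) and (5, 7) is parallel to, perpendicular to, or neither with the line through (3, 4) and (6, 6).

Slope of line 1: m1 = (7 - 10)/(5 - 3) = -3/2 = -3/2
Slope of line 2: m2 = (6 - 4)/(6 - 3) = 2/3 = 2/3
m1 * m2 = -1, so perpendicular.

Perpendicular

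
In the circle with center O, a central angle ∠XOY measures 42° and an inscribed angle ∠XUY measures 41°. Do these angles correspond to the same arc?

By the inscribed angle theorem, the inscribed angle for a central angle of 42° should be 42° / 2 = 21°.
The given inscribed angle is 41°, which does not equal 21°.
Therefore, no, they do not correspond to the same arc.

No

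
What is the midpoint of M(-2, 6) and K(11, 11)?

The midpoint is the average of the coordinates:
x: (-2 + 11)/2 = 9/2
y: (6 + 11)/2 = 17/2
Midpoint = (9/2, 17/2)

(9/2, 17/2)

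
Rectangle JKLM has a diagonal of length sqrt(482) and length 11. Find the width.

b = sqrt(d^2 - a^2) = sqrt(482 - 121) = sqrt(361) = 19

19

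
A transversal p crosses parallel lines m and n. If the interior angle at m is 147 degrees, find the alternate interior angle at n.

Alternate interior angles are equal: 147 degrees.

147 degrees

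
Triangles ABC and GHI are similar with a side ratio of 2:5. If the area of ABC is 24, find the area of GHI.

Area ratio = (2/5)^2 = 4/25. Area of GHI = 24 * 25/4 = 150.

150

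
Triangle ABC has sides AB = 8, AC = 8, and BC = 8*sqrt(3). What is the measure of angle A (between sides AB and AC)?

cos(A) = (8² + 8² - (8*sqrt(3))²) / (2 × 8 × 8) = -1/2, so A = arccos(-1/2) = 120°.

120°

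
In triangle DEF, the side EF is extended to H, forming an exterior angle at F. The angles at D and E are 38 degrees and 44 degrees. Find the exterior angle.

The interior angle at F is 180 - 38 - 44 = 98 degrees.
The exterior angle and interior angle at F are supplementary:
Exterior angle = 180 - 98 = 82 degrees.

82 degrees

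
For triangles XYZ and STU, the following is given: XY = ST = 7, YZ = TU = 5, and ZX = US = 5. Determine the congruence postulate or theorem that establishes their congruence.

Consider the given information: XY = ST = 7, YZ = TU = 5, and ZX = US = 5
This is not AAS or HL: AAS requires two angles and a non-included side. HL only applies to right triangles with matching hypotenuse and leg.
The correct criterion is SSS. All three pairs of corresponding sides are equal (Side-Side-Side).

SSS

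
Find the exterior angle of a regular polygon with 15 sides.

Each exterior angle of a regular n-gon is 360 / n.
For n = 15: 360 / 15 = 24 degrees.

24 degrees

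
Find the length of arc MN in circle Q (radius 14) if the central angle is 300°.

The full circumference is 2πr = 2π(14) = 28*pi.
The arc spans 300° out of 360°, which is a fraction of 5/6.
Arc length = 28*pi × 5/6 = 70*pi/3.

70*pi/3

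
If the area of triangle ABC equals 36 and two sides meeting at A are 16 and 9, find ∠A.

sin(C) = 2 * 36 / (16 * 9) = 1/2, so C = arcsin(1/2) = 30°.
Since sin(180° - C) = sin(C), the obtuse angle 150° gives the same area, so C = 30° or C = 150°.

30° or 150°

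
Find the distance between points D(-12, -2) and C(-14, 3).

d = sqrt((-2)^2 + (5)^2) = sqrt(29)

sqrt(29)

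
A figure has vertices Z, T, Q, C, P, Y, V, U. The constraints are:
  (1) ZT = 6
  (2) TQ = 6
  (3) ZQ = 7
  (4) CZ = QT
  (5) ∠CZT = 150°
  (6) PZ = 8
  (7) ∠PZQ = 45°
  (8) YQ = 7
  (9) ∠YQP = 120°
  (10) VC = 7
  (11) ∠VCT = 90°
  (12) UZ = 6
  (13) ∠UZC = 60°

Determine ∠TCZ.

From the given relations: CZ = QT = 6.
Step 1: By the law of cosines on triangle CZT: CT² = 6² + 6² − 2·6·6·cos(150°) = 134.35, so CT ≈ 11.59.
Step 2: By the inverse law of cosines on triangle TCZ: cos(∠TCZ) = (11.59² + 6² − 6²) / (2·11.59·6) = 134.35/139.09 = 0.9659, so ∠TCZ = 15°.

Therefore, the measure of angle ∠TCZ = 15°.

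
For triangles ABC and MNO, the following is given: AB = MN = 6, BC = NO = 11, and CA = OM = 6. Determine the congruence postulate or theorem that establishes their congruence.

The given information matches SSS: All three pairs of corresponding sides are equal (Side-Side-Side).

SSS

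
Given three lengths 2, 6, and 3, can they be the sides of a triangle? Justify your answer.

The longest side is 6. The other two sides sum to 2 + 3 = 5.
Since 5 ≤ 6, the two shorter sides cannot reach around to close the triangle.

No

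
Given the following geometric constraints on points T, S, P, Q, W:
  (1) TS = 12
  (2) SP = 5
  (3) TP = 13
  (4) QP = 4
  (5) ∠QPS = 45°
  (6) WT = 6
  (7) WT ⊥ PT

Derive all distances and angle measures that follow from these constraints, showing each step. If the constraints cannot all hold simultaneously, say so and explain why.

The constraints are consistent.

Step 1: From SP = 5, PQ = 4, and ∠SPQ = 45°, by the law of cosines:
  SQ² = SP² + PQ² - 2·SP·PQ·cos(45°) = 25 + 16 - 28.28 = 12.72
  SQ ≈ 3.57

Step 2: From PT = 13, TW = 6, and ∠PTW = 90°, by the law of cosines:
  PW² = PT² + TW² - 2·PT·TW·cos(90°) = 169 + 36 - 0 = 205
  PW ≈ 14.32

Step 3: From TP = 13, TS = 12, PS = 5, by the inverse law of cosines:
  cos(∠PTS) = (TP² + TS² - PS²) / (2·TP·TS)
  ∠PTS = 22.62°

Step 4: From SP = 5, ST = 12, PT = 13, by the inverse law of cosines:
  cos(∠PST) = (SP² + ST² - PT²) / (2·SP·ST)
  ∠PST = 90°

Step 5: From PS = 5, PT = 13, ST = 12, by the inverse law of cosines:
  cos(∠SPT) = (PS² + PT² - ST²) / (2·PS·PT)
  ∠SPT = 67.38°

Step 6: From SP = 5, SQ = 3.57, PQ = 4, by the inverse law of cosines:
  cos(∠PSQ) = (SP² + SQ² - PQ²) / (2·SP·SQ)
  ∠PSQ = 52.48°

Step 7: From PT = 13, PW = 14.32, TW = 6, by the inverse law of cosines:
  cos(∠TPW) = (PT² + PW² - TW²) / (2·PT·PW)
  ∠TPW = 24.78°

Step 8: From QP = 4, QS = 3.57, PS = 5, by the inverse law of cosines:
  cos(∠PQS) = (QP² + QS² - PS²) / (2·QP·QS)
  ∠PQS = 82.52°

Step 9: From WP = 14.32, WT = 6, PT = 13, by the inverse law of cosines:
  cos(∠PWT) = (WP² + WT² - PT²) / (2·WP·WT)
  ∠PWT = 65.22°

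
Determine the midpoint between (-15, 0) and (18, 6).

The midpoint is the point halfway along the segment.
Move half the horizontal distance: -15 + (18 - -15)/2 = -15 + 33/2 = 3/2
Move half the vertical distance: 0 + (6 - 0)/2 = 0 + 6/2 = 3
Midpoint = (3/2, 3)

(3/2, 3)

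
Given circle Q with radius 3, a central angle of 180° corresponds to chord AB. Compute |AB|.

Drop a perpendicular from the center to the chord, bisecting both the chord and the central angle.
Each half-chord = r sin(θ/2) = 3 sin(90°).
The full chord = 2 × 3 × sin(90°) = 6.

6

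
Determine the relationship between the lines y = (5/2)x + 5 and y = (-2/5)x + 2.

Slope of line 1: m1 = 5/2
Slope of line 2: m2 = -2/5
m1 * m2 = -1, so perpendicular.

Perpendicular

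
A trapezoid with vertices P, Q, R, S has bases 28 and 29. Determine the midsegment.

midsegment = (28 + 29) / 2 = 57 / 2 = 57/2

57/2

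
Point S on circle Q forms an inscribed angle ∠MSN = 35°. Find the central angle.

Central angle = 2 × 35° = 70° (inscribed angle theorem).

70°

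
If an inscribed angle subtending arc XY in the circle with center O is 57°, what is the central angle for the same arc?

By the inscribed angle theorem, the central angle is twice the inscribed angle.
Central angle = 2 × 57° = 114°

114°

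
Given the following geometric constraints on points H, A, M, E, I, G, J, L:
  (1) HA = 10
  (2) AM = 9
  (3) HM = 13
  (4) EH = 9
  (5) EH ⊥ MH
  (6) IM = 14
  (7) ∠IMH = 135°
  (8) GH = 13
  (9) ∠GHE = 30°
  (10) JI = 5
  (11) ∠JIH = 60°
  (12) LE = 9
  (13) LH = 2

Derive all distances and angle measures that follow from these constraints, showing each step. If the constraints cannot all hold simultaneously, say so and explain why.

The constraints are consistent.

Step 1: From HM = 13, MI = 14, and ∠HMI = 135°, by the law of cosines:
  HI² = HM² + MI² - 2·HM·MI·cos(135°) = 169 + 196 + 257.4 = 622.4
  HI ≈ 24.95

Step 2: From MH = 13, HE = 9, and ∠MHE = 90°, by the law of cosines:
  ME² = MH² + HE² - 2·MH·HE·cos(90°) = 169 + 81 - 0 = 250
  ME = 5·√10

Step 3: From EH = 9, HG = 13, and ∠EHG = 30°, by the law of cosines:
  EG² = EH² + HG² - 2·EH·HG·cos(30°) = 81 + 169 - 202.6 = 47.35
  EG ≈ 6.88

Step 4: From HA = 10, HM = 13, AM = 9, by the inverse law of cosines:
  cos(∠AHM) = (HA² + HM² - AM²) / (2·HA·HM)
  ∠AHM = 43.69°

Step 5: From HE = 9, HL = 2, EL = 9, by the inverse law of cosines:
  cos(∠EHL) = (HE² + HL² - EL²) / (2·HE·HL)
  ∠EHL = 83.62°

Step 6: From AH = 10, AM = 9, HM = 13, by the inverse law of cosines:
  cos(∠HAM) = (AH² + AM² - HM²) / (2·AH·AM)
  ∠HAM = 86.18°

Step 7: From MA = 9, MH = 13, AH = 10, by the inverse law of cosines:
  cos(∠AMH) = (MA² + MH² - AH²) / (2·MA·MH)
  ∠AMH = 50.13°

Step 8: From EH = 9, EL = 9, HL = 2, by the inverse law of cosines:
  cos(∠HEL) = (EH² + EL² - HL²) / (2·EH·EL)
  ∠HEL = 12.76°

Step 9: From LE = 9, LH = 2, EH = 9, by the inverse law of cosines:
  cos(∠ELH) = (LE² + LH² - EH²) / (2·LE·LH)
  ∠ELH = 83.62°

Step 10: From HI = 24.95, IJ = 5, and ∠HIJ = 60°, by the law of cosines:
  HJ² = HI² + IJ² - 2·HI·IJ·cos(60°) = 622.4 + 25 - 124.7 = 522.6
  HJ ≈ 22.86

Step 11: From HI = 24.95, HM = 13, IM = 14, by the inverse law of cosines:
  cos(∠IHM) = (HI² + HM² - IM²) / (2·HI·HM)
  ∠IHM = 23.38°

Step 12: From ME = 5·√10, MH = 13, EH = 9, by the inverse law of cosines:
  cos(∠EMH) = (ME² + MH² - EH²) / (2·ME·MH)
  ∠EMH = 34.7°

Step 13: From EG = 6.88, EH = 9, GH = 13, by the inverse law of cosines:
  cos(∠GEH) = (EG² + EH² - GH²) / (2·EG·EH)
  ∠GEH = 109.16°

Step 14: From EH = 9, EM = 5·√10, HM = 13, by the inverse law of cosines:
  cos(∠HEM) = (EH² + EM² - HM²) / (2·EH·EM)
  ∠HEM = 55.3°

Step 15: From IH = 24.95, IM = 14, HM = 13, by the inverse law of cosines:
  cos(∠HIM) = (IH² + IM² - HM²) / (2·IH·IM)
  ∠HIM = 21.62°

Step 16: From GE = 6.88, GH = 13, EH = 9, by the inverse law of cosines:
  cos(∠EGH) = (GE² + GH² - EH²) / (2·GE·GH)
  ∠EGH = 40.84°

Step 17: From HI = 24.95, HJ = 22.86, IJ = 5, by the inverse law of cosines:
  cos(∠IHJ) = (HI² + HJ² - IJ²) / (2·HI·HJ)
  ∠IHJ = 10.92°

Step 18: From JH = 22.86, JI = 5, HI = 24.95, by the inverse law of cosines:
  cos(∠HJI) = (JH² + JI² - HI²) / (2·JH·JI)
  ∠HJI = 109.08°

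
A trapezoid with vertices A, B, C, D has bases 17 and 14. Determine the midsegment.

The midsegment (median) of a trapezoid connects the midpoints of the non-parallel sides.
Its length is the average of the two bases: (17 + 14) / 2 = 31/2.

31/2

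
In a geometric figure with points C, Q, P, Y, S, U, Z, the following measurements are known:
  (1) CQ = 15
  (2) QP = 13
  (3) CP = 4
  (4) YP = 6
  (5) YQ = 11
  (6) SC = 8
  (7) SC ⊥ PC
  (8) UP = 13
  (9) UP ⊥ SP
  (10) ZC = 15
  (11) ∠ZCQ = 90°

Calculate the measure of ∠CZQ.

Step 1: By the law of cosines on triangle ZCQ: ZQ² = 15² + 15² − 2·15·15·cos(90°) = 450, so ZQ = 15·√2.
Step 2: By the inverse law of cosines on triangle CZQ: cos(∠CZQ) = (15² + (15·√2)² − 15²) / (2·15·15·√2) = 450/636.4 = 0.7071, so ∠CZQ = 45°.

Therefore, the measure of angle ∠CZQ = 45°.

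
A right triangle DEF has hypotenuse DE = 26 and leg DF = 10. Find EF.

EF = sqrt(26^2 - 10^2) = sqrt(576) = 24

24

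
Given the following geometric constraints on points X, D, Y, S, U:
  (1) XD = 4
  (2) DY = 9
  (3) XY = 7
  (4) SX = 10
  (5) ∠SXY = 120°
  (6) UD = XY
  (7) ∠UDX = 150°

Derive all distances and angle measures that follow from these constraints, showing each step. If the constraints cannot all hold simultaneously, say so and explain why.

The constraints are consistent.

From the given relations:
  UD = XY = 7

Step 1: From XD = 4, DU = 7, and ∠XDU = 150°, by the law of cosines:
  XU² = XD² + DU² - 2·XD·DU·cos(150°) = 16 + 49 + 48.5 = 113.5
  XU ≈ 10.65

Step 2: From YX = 7, XS = 10, and ∠YXS = 120°, by the law of cosines:
  YS² = YX² + XS² - 2·YX·XS·cos(120°) = 49 + 100 + 70 = 219
  YS ≈ 14.8

Step 3: From XD = 4, XY = 7, DY = 9, by the inverse law of cosines:
  cos(∠DXY) = (XD² + XY² - DY²) / (2·XD·XY)
  ∠DXY = 106.6°

Step 4: From DX = 4, DY = 9, XY = 7, by the inverse law of cosines:
  cos(∠XDY) = (DX² + DY² - XY²) / (2·DX·DY)
  ∠XDY = 48.19°

Step 5: From YD = 9, YX = 7, DX = 4, by the inverse law of cosines:
  cos(∠DYX) = (YD² + YX² - DX²) / (2·YD·YX)
  ∠DYX = 25.21°

Step 6: From XD = 4, XU = 10.65, DU = 7, by the inverse law of cosines:
  cos(∠DXU) = (XD² + XU² - DU²) / (2·XD·XU)
  ∠DXU = 19.18°

Step 7: From YS = 14.8, YX = 7, SX = 10, by the inverse law of cosines:
  cos(∠SYX) = (YS² + YX² - SX²) / (2·YS·YX)
  ∠SYX = 35.82°

Step 8: From SX = 10, SY = 14.8, XY = 7, by the inverse law of cosines:
  cos(∠XSY) = (SX² + SY² - XY²) / (2·SX·SY)
  ∠XSY = 24.18°

Step 9: From UD = 7, UX = 10.65, DX = 4, by the inverse law of cosines:
  cos(∠DUX) = (UD² + UX² - DX²) / (2·UD·UX)
  ∠DUX = 10.82°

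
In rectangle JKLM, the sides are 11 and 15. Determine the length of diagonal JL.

d = sqrt(11^2 + 15^2) = sqrt(346)

sqrt(346)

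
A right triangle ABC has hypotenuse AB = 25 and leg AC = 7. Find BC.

Rearranging the Pythagorean theorem to solve for the unknown leg:
leg^2 = hypotenuse^2 - known_leg^2 = 625 - 49 = 576
leg = sqrt(576) = 24.

24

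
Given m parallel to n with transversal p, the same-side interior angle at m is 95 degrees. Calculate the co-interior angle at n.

Co-interior angles (same-side interior) formed by parallel lines and a transversal are supplementary (sum to 180 degrees).
The given angle is 95 degrees.
The co-interior angle = 180 - 95 = 85 degrees.

85 degrees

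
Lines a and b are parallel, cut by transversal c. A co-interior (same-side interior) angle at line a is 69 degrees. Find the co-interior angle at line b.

Co-interior angles (same-side interior) formed by parallel lines and a transversal are supplementary (sum to 180 degrees).
The given angle is 69 degrees.
The co-interior angle = 180 - 69 = 111 degrees.

111 degrees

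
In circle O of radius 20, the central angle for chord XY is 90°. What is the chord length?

Drop a perpendicular from the center to the chord, bisecting both the chord and the central angle.
Each half-chord = r sin(θ/2) = 20 sin(45°).
The full chord = 2 × 20 × sin(45°) = 20*sqrt(2).

20*sqrt(2)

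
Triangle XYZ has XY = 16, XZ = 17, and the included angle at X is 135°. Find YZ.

When two sides and the included angle are known, the law of cosines gives the third side.
c^2 = a^2 + b^2 - 2ab cos(C) generalizes the Pythagorean theorem to non-right triangles.
Here: YZ^2 = 256 + 289 - 544*(-sqrt(2)/2) = 272*sqrt(2) + 545
YZ = sqrt(272*sqrt(2) + 545)

sqrt(272*sqrt(2) + 545)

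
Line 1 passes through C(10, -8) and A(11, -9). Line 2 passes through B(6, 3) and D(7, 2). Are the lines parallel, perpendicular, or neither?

Slope of line 1: m1 = (-9 - -8)/(11 - 10) = -1/1 = -1
Slope of line 2: m2 = (2 - 3)/(7 - 6) = -1/1 = -1
m1 = m2, so the lines are parallel.

Parallel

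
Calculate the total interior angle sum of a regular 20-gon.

The sum of interior angles of an n-sided polygon is (n - 2) * 180.
For n = 20: (20 - 2) * 180 = 18 * 180 = 3240 degrees.

3240 degrees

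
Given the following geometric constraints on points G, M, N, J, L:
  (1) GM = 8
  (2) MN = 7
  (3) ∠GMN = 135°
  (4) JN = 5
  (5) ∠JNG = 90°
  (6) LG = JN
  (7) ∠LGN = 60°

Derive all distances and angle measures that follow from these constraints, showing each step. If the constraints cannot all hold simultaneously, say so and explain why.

The constraints are consistent.

From the given relations:
  LG = JN = 5

Step 1: From GM = 8, MN = 7, and ∠GMN = 135°, by the law of cosines:
  GN² = GM² + MN² - 2·GM·MN·cos(135°) = 64 + 49 + 79.2 = 192.2
  GN ≈ 13.86

Step 2: From GN = 13.86, NJ = 5, and ∠GNJ = 90°, by the law of cosines:
  GJ² = GN² + NJ² - 2·GN·NJ·cos(90°) = 192.2 + 25 - 0 = 217.2
  GJ ≈ 14.74

Step 3: From NG = 13.86, GL = 5, and ∠NGL = 60°, by the law of cosines:
  NL² = NG² + GL² - 2·NG·GL·cos(60°) = 192.2 + 25 - 69.32 = 147.9
  NL ≈ 12.16

Step 4: From GM = 8, GN = 13.86, MN = 7, by the inverse law of cosines:
  cos(∠MGN) = (GM² + GN² - MN²) / (2·GM·GN)
  ∠MGN = 20.92°

Step 5: From NG = 13.86, NM = 7, GM = 8, by the inverse law of cosines:
  cos(∠GNM) = (NG² + NM² - GM²) / (2·NG·NM)
  ∠GNM = 24.08°

Step 6: From GJ = 14.74, GN = 13.86, JN = 5, by the inverse law of cosines:
  cos(∠JGN) = (GJ² + GN² - JN²) / (2·GJ·GN)
  ∠JGN = 19.83°

Step 7: From NG = 13.86, NL = 12.16, GL = 5, by the inverse law of cosines:
  cos(∠GNL) = (NG² + NL² - GL²) / (2·NG·NL)
  ∠GNL = 20.86°

Step 8: From JG = 14.74, JN = 5, GN = 13.86, by the inverse law of cosines:
  cos(∠GJN) = (JG² + JN² - GN²) / (2·JG·JN)
  ∠GJN = 70.17°

Step 9: From LG = 5, LN = 12.16, GN = 13.86, by the inverse law of cosines:
  cos(∠GLN) = (LG² + LN² - GN²) / (2·LG·LN)
  ∠GLN = 99.14°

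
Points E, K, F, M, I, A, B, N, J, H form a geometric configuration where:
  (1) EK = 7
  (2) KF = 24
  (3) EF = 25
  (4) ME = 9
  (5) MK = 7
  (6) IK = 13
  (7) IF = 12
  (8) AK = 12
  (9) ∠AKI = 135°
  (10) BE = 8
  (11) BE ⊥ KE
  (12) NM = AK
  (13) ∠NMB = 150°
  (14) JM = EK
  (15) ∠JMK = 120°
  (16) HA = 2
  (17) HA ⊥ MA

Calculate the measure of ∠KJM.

From the given relations: JM = EK = 7.
Step 1: By the law of cosines on triangle JMK: JK² = 7² + 7² − 2·7·7·cos(120°) = 147, so JK = 7·√3.
Step 2: By the inverse law of cosines on triangle KJM: cos(∠KJM) = ((7·√3)² + 7² − 7²) / (2·7·√3·7) = 147/169.74 = 0.866, so ∠KJM = 30°.

Therefore, the measure of angle ∠KJM = 30°.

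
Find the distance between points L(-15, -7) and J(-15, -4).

The horizontal distance is |-15 - -15| = 0 and the vertical distance is |-4 - -7| = 3.
By the Pythagorean theorem, d = sqrt(0^2 + 3^2) = sqrt(9) = 3.

3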